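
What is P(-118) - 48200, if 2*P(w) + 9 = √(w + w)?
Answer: -96409/2 + I*√59 ≈ -48205.0 + 7.6811*I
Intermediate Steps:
P(w) = -9/2 + √2*√w/2 (P(w) = -9/2 + √(w + w)/2 = -9/2 + √(2*w)/2 = -9/2 + (√2*√w)/2 = -9/2 + √2*√w/2)
P(-118) - 48200 = (-9/2 + √2*√(-118)/2) - 48200 = (-9/2 + √2*(I*√118)/2) - 48200 = (-9/2 + I*√59) - 48200 = -96409/2 + I*√59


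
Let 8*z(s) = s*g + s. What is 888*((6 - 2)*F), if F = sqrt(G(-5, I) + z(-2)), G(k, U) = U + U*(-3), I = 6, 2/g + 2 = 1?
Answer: 1776*I*sqrt(47) ≈ 12176.0*I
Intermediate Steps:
g = -2 (g = 2/(-2 + 1) = 2/(-1) = 2*(-1) = -2)
G(k, U) = -2*U (G(k, U) = U - 3*U = -2*U)
z(s) = -s/8 (z(s) = (s*(-2) + s)/8 = (-2*s + s)/8 = (-s)/8 = -s/8)
F = I*sqrt(47)/2 (F = sqrt(-2*6 - 1/8*(-2)) = sqrt(-12 + 1/4) = sqrt(-47/4) = I*sqrt(47)/2 ≈ 3.4278*I)
888*((6 - 2)*F) = 888*((6 - 2)*(I*sqrt(47)/2)) = 888*(4*(I*sqrt(47)/2)) = 888*(2*I*sqrt(47)) = 1776*I*sqrt(47)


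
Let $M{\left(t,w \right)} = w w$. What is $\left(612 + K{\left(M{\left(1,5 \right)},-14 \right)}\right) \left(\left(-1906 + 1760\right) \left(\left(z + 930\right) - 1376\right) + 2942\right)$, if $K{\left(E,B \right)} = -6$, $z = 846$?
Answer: $-33607548$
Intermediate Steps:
$M{\left(t,w \right)} = w^{2}$
$\left(612 + K{\left(M{\left(1,5 \right)},-14 \right)}\right) \left(\left(-1906 + 1760\right) \left(\left(z + 930\right) - 1376\right) + 2942\right) = \left(612 - 6\right) \left(\left(-1906 + 1760\right) \left(\left(846 + 930\right) - 1376\right) + 2942\right) = 606 \left(- 146 \left(1776 - 1376\right) + 2942\right) = 606 \left(\left(-146\right) 400 + 2942\right) = 606 \left(-58400 + 2942\right) = 606 \left(-55458\right) = -33607548$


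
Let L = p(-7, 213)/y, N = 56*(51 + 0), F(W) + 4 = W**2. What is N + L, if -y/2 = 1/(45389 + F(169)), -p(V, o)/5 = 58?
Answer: 10725026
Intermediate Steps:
F(W) = -4 + W**2
p(V, o) = -290 (p(V, o) = -5*58 = -290)
N = 2856 (N = 56*51 = 2856)
y = -1/36973 (y = -2/(45389 + (-4 + 169**2)) = -2/(45389 + (-4 + 28561)) = -2/(45389 + 28557) = -2/73946 = -2*1/73946 = -1/36973 ≈ -2.7047e-5)
L = 10722170 (L = -290/(-1/36973) = -290*(-36973) = 10722170)
N + L = 2856 + 10722170 = 10725026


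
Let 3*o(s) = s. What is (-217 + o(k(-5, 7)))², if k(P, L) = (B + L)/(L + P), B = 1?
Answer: 418609/9 ≈ 46512.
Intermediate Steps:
k(P, L) = (1 + L)/(L + P)
o(s) = s/3
(-217 + o(k(-5, 7)))² = (-217 + ((1 + 7)/(7 - 5))/3)² = (-217 + (8/2)/3)² = (-217 + ((½)*8)/3)² = (-217 + (⅓)*4)² = (-217 + 4/3)² = (-647/3)² = 418609/9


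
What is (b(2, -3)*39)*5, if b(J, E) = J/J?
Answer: 195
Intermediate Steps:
b(J, E) = 1
(b(2, -3)*39)*5 = (1*39)*5 = 39*5 = 195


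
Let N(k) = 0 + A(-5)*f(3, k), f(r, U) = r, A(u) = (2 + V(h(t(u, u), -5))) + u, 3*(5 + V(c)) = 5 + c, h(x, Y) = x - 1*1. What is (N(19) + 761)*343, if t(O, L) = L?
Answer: 252448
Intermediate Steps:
h(x, Y) = -1 + x (h(x, Y) = x - 1 = -1 + x)
V(c) = -10/3 + c/3 (V(c) = -5 + (5 + c)/3 = -5 + (5/3 + c/3) = -10/3 + c/3)
A(u) = -5/3 + 4*u/3 (A(u) = (2 + (-10/3 + (-1 + u)/3)) + u = (2 + (-10/3 + (-⅓ + u/3))) + u = (2 + (-11/3 + u/3)) + u = (-5/3 + u/3) + u = -5/3 + 4*u/3)
N(k) = -25 (N(k) = 0 + (-5/3 + (4/3)*(-5))*3 = 0 + (-5/3 - 20/3)*3 = 0 - 25/3*3 = 0 - 25 = -25)
(N(19) + 761)*343 = (-25 + 761)*343 = 736*343 = 252448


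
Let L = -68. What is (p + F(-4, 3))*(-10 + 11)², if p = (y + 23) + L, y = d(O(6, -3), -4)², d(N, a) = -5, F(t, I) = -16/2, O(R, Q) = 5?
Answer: -28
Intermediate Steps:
F(t, I) = -8 (F(t, I) = -16*½ = -8)
y = 25 (y = (-5)² = 25)
p = -20 (p = (25 + 23) - 68 = 48 - 68 = -20)
(p + F(-4, 3))*(-10 + 11)² = (-20 - 8)*(-10 + 11)² = -28*1² = -28*1 = -28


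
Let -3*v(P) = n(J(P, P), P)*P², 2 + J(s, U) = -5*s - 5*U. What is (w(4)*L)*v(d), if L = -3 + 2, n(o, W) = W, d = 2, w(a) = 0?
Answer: 0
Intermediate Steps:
J(s, U) = -2 - 5*U - 5*s (J(s, U) = -2 + (-5*s - 5*U) = -2 + (-5*U - 5*s) = -2 - 5*U - 5*s)
v(P) = -P³/3 (v(P) = -P*P²/3 = -P³/3)
L = -1
(w(4)*L)*v(d) = (0*(-1))*(-⅓*2³) = 0*(-⅓*8) = 0*(-8/3) = 0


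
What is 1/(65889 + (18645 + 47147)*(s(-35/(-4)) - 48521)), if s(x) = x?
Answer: -1/3191652063 ≈ -3.1332e-10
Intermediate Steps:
1/(65889 + (18645 + 47147)*(s(-35/(-4)) - 48521)) = 1/(65889 + (18645 + 47147)*(-35/(-4) - 48521)) = 1/(65889 + 65792*(-35*(-¼) - 48521)) = 1/(65889 + 65792*(35/4 - 48521)) = 1/(65889 + 65792*(-194049/4)) = 1/(65889 - 3191717952) = 1/(-3191652063) = -1/3191652063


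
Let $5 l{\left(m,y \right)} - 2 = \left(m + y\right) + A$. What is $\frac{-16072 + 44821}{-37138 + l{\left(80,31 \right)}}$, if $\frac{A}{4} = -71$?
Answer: $- \frac{143745}{185861} \approx -0.7734$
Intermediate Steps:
$A = -284$ ($A = 4 \left(-71\right) = -284$)
$l{\left(m,y \right)} = - \frac{282}{5} + \frac{m}{5} + \frac{y}{5}$ ($l{\left(m,y \right)} = \frac{2}{5} + \frac{\left(m + y\right) - 284}{5} = \frac{2}{5} + \frac{-284 + m + y}{5} = \frac{2}{5} + \left(- \frac{284}{5} + \frac{m}{5} + \frac{y}{5}\right) = - \frac{282}{5} + \frac{m}{5} + \frac{y}{5}$)
$\frac{-16072 + 44821}{-37138 + l{\left(80,31 \right)}} = \frac{-16072 + 44821}{-37138 + \left(- \frac{282}{5} + \frac{1}{5} \cdot 80 + \frac{1}{5} \cdot 31\right)} = \frac{28749}{-37138 + \left(- \frac{282}{5} + 16 + \frac{31}{5}\right)} = \frac{28749}{-37138 - \frac{171}{5}} = \frac{28749}{- \frac{185861}{5}} = 28749 \left(- \frac{5}{185861}\right) = - \frac{143745}{185861}$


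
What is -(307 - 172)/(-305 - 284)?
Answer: 135/589 ≈ 0.22920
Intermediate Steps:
-(307 - 172)/(-305 - 284) = -135/(-589) = -135*(-1)/589 = -1*(-135/589) = 135/589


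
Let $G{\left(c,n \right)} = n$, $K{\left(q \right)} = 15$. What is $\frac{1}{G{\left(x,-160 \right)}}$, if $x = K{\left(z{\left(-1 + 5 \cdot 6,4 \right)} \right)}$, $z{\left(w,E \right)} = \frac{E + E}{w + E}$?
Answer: $- \frac{1}{160} \approx -0.00625$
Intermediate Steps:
$z{\left(w,E \right)} = \frac{2 E}{E + w}$
$x = 15$
$\frac{1}{G{\left(x,-160 \right)}} = \frac{1}{-160} = - \frac{1}{160}$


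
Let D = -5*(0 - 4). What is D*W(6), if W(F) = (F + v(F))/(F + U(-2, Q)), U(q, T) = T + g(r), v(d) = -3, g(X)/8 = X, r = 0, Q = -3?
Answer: 20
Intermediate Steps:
g(X) = 8*X
U(q, T) = T (U(q, T) = T + 8*0 = T + 0 = T)
W(F) = 1 (W(F) = (F - 3)/(F - 3) = (-3 + F)/(-3 + F) = 1)
D = 20 (D = -5*(-4) = 20)
D*W(6) = 20*1 = 20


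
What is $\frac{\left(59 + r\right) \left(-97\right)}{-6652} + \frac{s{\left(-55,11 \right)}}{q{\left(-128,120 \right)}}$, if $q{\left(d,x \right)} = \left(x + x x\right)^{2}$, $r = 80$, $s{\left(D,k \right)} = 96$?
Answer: $\frac{14805348551}{7304394900} \approx 2.0269$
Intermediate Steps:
$q{\left(d,x \right)} = \left(x + x^{2}\right)^{2}$
$\frac{\left(59 + r\right) \left(-97\right)}{-6652} + \frac{s{\left(-55,11 \right)}}{q{\left(-128,120 \right)}} = \frac{\left(59 + 80\right) \left(-97\right)}{-6652} + \frac{96}{120^{2} \left(1 + 120\right)^{2}} = 139 \left(-97\right) \left(- \frac{1}{6652}\right) + \frac{96}{14400 \cdot 121^{2}} = \left(-13483\right) \left(- \frac{1}{6652}\right) + \frac{96}{14400 \cdot 14641} = \frac{13483}{6652} + \frac{96}{210830400} = \frac{13483}{6652} + 96 \cdot \frac{1}{210830400} = \frac{13483}{6652} + \frac{1}{2196150} = \frac{14805348551}{7304394900}$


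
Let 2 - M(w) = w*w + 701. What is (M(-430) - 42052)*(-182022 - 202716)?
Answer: 87585990438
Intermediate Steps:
M(w) = -699 - w**2 (M(w) = 2 - (w*w + 701) = 2 - (w**2 + 701) = 2 - (701 + w**2) = 2 + (-701 - w**2) = -699 - w**2)
(M(-430) - 42052)*(-182022 - 202716) = ((-699 - 1*(-430)**2) - 42052)*(-182022 - 202716) = ((-699 - 1*184900) - 42052)*(-384738) = ((-699 - 184900) - 42052)*(-384738) = (-185599 - 42052)*(-384738) = -227651*(-384738) = 87585990438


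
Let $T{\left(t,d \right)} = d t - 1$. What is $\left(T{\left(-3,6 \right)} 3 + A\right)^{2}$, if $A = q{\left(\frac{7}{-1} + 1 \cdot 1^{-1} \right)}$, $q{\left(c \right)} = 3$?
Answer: $2916$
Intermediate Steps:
$T{\left(t,d \right)} = -1 + d t$
$A = 3$
$\left(T{\left(-3,6 \right)} 3 + A\right)^{2} = \left(\left(-1 + 6 \left(-3\right)\right) 3 + 3\right)^{2} = \left(\left(-1 - 18\right) 3 + 3\right)^{2} = \left(\left(-19\right) 3 + 3\right)^{2} = \left(-57 + 3\right)^{2} = \left(-54\right)^{2} = 2916$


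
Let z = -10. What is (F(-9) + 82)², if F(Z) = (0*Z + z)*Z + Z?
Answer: 26569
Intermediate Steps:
F(Z) = -9*Z (F(Z) = (0*Z - 10)*Z + Z = (0 - 10)*Z + Z = -10*Z + Z = -9*Z)
(F(-9) + 82)² = (-9*(-9) + 82)² = (81 + 82)² = 163² = 26569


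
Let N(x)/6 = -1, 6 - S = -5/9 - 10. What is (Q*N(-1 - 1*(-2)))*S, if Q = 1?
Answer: -298/3 ≈ -99.333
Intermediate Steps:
S = 149/9 (S = 6 - (-5/9 - 10) = 6 - 1*(-95/9) = 6 + 95/9 = 149/9 ≈ 16.556)
N(x) = -6 (N(x) = 6*(-1) = -6)
(Q*N(-1 - 1*(-2)))*S = (1*(-6))*(149/9) = -6*149/9 = -298/3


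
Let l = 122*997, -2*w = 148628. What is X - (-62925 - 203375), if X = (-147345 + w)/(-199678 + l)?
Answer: 20783338859/78044 ≈ 2.6630e+5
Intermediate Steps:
w = -74314 (w = -½*148628 = -74314)
l = 121634
X = 221659/78044 (X = (-147345 - 74314)/(-199678 + 121634) = -221659/(-78044) = -221659*(-1/78044) = 221659/78044 ≈ 2.8402)
X - (-62925 - 203375) = 221659/78044 - (-62925 - 203375) = 221659/78044 - 1*(-266300) = 221659/78044 + 266300 = 20783338859/78044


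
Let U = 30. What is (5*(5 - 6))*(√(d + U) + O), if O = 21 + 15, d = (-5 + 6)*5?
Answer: -180 - 5*√35 ≈ -209.58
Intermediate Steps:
d = 5 (d = 1*5 = 5)
O = 36
(5*(5 - 6))*(√(d + U) + O) = (5*(5 - 6))*(√(5 + 30) + 36) = (5*(-1))*(√35 + 36) = -5*(36 + √35) = -180 - 5*√35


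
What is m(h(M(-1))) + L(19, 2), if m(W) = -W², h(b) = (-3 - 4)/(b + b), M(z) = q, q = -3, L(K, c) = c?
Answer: 23/36 ≈ 0.63889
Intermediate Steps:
M(z) = -3
h(b) = -7/(2*b) (h(b) = -7*1/(2*b) = -7/(2*b))
m(h(M(-1))) + L(19, 2) = -(-7/2/(-3))² + 2 = -(-7/2*(-⅓))² + 2 = -(7/6)² + 2 = -1*49/36 + 2 = -49/36 + 2 = 23/36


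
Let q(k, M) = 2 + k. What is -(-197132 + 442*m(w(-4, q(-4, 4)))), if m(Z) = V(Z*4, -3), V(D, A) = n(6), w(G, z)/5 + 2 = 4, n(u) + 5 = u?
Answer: 196690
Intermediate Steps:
n(u) = -5 + u
w(G, z) = 10 (w(G, z) = -10 + 5*4 = -10 + 20 = 10)
V(D, A) = 1 (V(D, A) = -5 + 6 = 1)
m(Z) = 1
-(-197132 + 442*m(w(-4, q(-4, 4)))) = -442/(1/((1 - 134) - 312)) = -442/(1/(-133 - 312)) = -442/(1/(-445)) = -442/(-1/445) = -442*(-445) = 196690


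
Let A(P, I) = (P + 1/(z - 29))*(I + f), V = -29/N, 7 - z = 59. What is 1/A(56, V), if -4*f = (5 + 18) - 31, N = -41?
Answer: 1107/167795 ≈ 0.0065973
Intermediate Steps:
z = -52 (z = 7 - 1*59 = 7 - 59 = -52)
f = 2 (f = -((5 + 18) - 31)/4 = -(23 - 31)/4 = -¼*(-8) = 2)
V = 29/41 (V = -29/(-41) = -29*(-1/41) = 29/41 ≈ 0.70732)
A(P, I) = (2 + I)*(-1/81 + P) (A(P, I) = (P + 1/(-52 - 29))*(I + 2) = (P + 1/(-81))*(2 + I) = (P - 1/81)*(2 + I) = (-1/81 + P)*(2 + I) = (2 + I)*(-1/81 + P))
1/A(56, V) = 1/(-2/81 + 2*56 - 1/81*29/41 + (29/41)*56) = 1/(-2/81 + 112 - 29/3321 + 1624/41) = 1/(167795/1107) = 1107/167795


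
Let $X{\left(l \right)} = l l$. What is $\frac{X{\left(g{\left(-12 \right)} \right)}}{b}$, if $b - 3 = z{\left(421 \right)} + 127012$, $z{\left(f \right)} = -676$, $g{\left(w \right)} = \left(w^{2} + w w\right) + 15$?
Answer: $\frac{30603}{42113} \approx 0.72669$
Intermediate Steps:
$g{\left(w \right)} = 15 + 2 w^{2}$ ($g{\left(w \right)} = \left(w^{2} + w^{2}\right) + 15 = 2 w^{2} + 15 = 15 + 2 w^{2}$)
$X{\left(l \right)} = l^{2}$
$b = 126339$ ($b = 3 + \left(-676 + 127012\right) = 3 + 126336 = 126339$)
$\frac{X{\left(g{\left(-12 \right)} \right)}}{b} = \frac{\left(15 + 2 \left(-12\right)^{2}\right)^{2}}{126339} = \left(15 + 2 \cdot 144\right)^{2} \cdot \frac{1}{126339} = \left(15 + 288\right)^{2} \cdot \frac{1}{126339} = 303^{2} \cdot \frac{1}{126339} = 91809 \cdot \frac{1}{126339} = \frac{30603}{42113}$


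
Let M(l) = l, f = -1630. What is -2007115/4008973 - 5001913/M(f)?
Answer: 20049262567899/6534625990 ≈ 3068.2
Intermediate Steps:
-2007115/4008973 - 5001913/M(f) = -2007115/4008973 - 5001913/(-1630) = -2007115*1/4008973 - 5001913*(-1/1630) = -2007115/4008973 + 5001913/1630 = 20049262567899/6534625990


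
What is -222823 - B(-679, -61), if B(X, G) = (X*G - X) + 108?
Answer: -265029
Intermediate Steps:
B(X, G) = 108 - X + G*X (B(X, G) = (G*X - X) + 108 = (-X + G*X) + 108 = 108 - X + G*X)
-222823 - B(-679, -61) = -222823 - (108 - 1*(-679) - 61*(-679)) = -222823 - (108 + 679 + 41419) = -222823 - 1*42206 = -222823 - 42206 = -265029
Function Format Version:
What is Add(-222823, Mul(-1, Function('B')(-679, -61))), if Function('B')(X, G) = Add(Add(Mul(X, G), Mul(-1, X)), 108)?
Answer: -265029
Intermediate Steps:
Function('B')(X, G) = Add(108, Mul(-1, X), Mul(G, X)) (Function('B')(X, G) = Add(Add(Mul(G, X), Mul(-1, X)), 108) = Add(Add(Mul(-1, X), Mul(G, X)), 108) = Add(108, Mul(-1, X), Mul(G, X)))
Add(-222823, Mul(-1, Function('B')(-679, -61))) = Add(-222823, Mul(-1, Add(108, Mul(-1, -679), Mul(-61, -679)))) = Add(-222823, Mul(-1, Add(108, 679, 41419))) = Add(-222823, Mul(-1, 42206)) = Add(-222823, -42206) = -265029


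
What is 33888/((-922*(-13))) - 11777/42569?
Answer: 650709575/255116017 ≈ 2.5506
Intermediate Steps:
33888/((-922*(-13))) - 11777/42569 = 33888/11986 - 11777*1/42569 = 33888*(1/11986) - 11777/42569 = 16944/5993 - 11777/42569 = 650709575/255116017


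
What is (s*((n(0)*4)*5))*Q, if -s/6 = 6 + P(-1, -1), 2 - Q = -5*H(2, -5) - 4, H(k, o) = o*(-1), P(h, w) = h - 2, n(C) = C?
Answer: 0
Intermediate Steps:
P(h, w) = -2 + h
H(k, o) = -o
Q = 31 (Q = 2 - (-(-5)*(-5) - 4) = 2 - (-5*5 - 4) = 2 - (-25 - 4) = 2 - 1*(-29) = 2 + 29 = 31)
s = -18 (s = -6*(6 + (-2 - 1)) = -6*(6 - 3) = -6*3 = -18)
(s*((n(0)*4)*5))*Q = -18*0*4*5*31 = -0*5*31 = -18*0*31 = 0*31 = 0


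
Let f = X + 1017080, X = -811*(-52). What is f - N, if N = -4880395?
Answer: 5939647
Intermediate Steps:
X = 42172
f = 1059252 (f = 42172 + 1017080 = 1059252)
f - N = 1059252 - 1*(-4880395) = 1059252 + 4880395 = 5939647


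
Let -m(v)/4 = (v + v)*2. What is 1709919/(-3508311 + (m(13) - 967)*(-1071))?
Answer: -569973/749962 ≈ -0.76000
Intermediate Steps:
m(v) = -16*v (m(v) = -4*(v + v)*2 = -4*2*v*2 = -16*v)
1709919/(-3508311 + (m(13) - 967)*(-1071)) = 1709919/(-3508311 + (-16*13 - 967)*(-1071)) = 1709919/(-3508311 + (-208 - 967)*(-1071)) = 1709919/(-3508311 - 1175*(-1071)) = 1709919/(-3508311 + 1258425) = 1709919/(-2249886) = 1709919*(-1/2249886) = -569973/749962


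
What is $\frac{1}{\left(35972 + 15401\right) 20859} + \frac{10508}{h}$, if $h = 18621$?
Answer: $\frac{3753420502459}{6651355449249} \approx 0.56431$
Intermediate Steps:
$\frac{1}{\left(35972 + 15401\right) 20859} + \frac{10508}{h} = \frac{1}{\left(35972 + 15401\right) 20859} + \frac{10508}{18621} = \frac{1}{51373} \cdot \frac{1}{20859} + 10508 \cdot \frac{1}{18621} = \frac{1}{51373} \cdot \frac{1}{20859} + \frac{10508}{18621} = \frac{1}{1071589407} + \frac{10508}{18621} = \frac{3753420502459}{6651355449249}$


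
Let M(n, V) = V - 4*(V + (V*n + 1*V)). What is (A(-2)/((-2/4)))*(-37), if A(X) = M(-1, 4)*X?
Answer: 1776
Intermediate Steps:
M(n, V) = -7*V - 4*V*n (M(n, V) = V - 4*(V + (V*n + V)) = V - 4*(V + (V + V*n)) = V - 4*(2*V + V*n) = V + (-8*V - 4*V*n) = -7*V - 4*V*n)
A(X) = -12*X (A(X) = (-1*4*(7 + 4*(-1)))*X = (-1*4*(7 - 4))*X = (-1*4*3)*X = -12*X)
(A(-2)/((-2/4)))*(-37) = ((-12*(-2))/((-2/4)))*(-37) = (24/(-2*¼))*(-37) = (24/(-½))*(-37) = -2*24*(-37) = -48*(-37) = 1776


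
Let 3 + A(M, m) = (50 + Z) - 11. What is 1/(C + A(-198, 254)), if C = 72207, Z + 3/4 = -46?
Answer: 4/288785 ≈ 1.3851e-5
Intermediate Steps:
Z = -187/4 (Z = -¾ - 46 = -187/4 ≈ -46.750)
A(M, m) = -43/4 (A(M, m) = -3 + ((50 - 187/4) - 11) = -3 + (13/4 - 11) = -3 - 31/4 = -43/4)
1/(C + A(-198, 254)) = 1/(72207 - 43/4) = 1/(288785/4) = 4/288785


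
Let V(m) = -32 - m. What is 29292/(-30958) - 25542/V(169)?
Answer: 130806924/1037093 ≈ 126.13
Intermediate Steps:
29292/(-30958) - 25542/V(169) = 29292/(-30958) - 25542/(-32 - 1*169) = 29292*(-1/30958) - 25542/(-32 - 169) = -14646/15479 - 25542/(-201) = -14646/15479 - 25542*(-1/201) = -14646/15479 + 8514/67 = 130806924/1037093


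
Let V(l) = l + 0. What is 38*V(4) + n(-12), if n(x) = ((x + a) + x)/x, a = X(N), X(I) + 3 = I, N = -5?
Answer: 464/3 ≈ 154.67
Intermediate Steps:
X(I) = -3 + I
a = -8 (a = -3 - 5 = -8)
n(x) = (-8 + 2*x)/x (n(x) = ((x - 8) + x)/x = ((-8 + x) + x)/x = (-8 + 2*x)/x)
V(l) = l
38*V(4) + n(-12) = 38*4 + (2 - 8/(-12)) = 152 + (2 - 8*(-1/12)) = 152 + (2 + 2/3) = 152 + 8/3 = 464/3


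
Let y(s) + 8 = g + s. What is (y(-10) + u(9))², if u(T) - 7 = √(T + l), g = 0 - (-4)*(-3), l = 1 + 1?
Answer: (-23 + √11)² ≈ 387.44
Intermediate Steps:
l = 2
g = -12 (g = 0 - 1*12 = 0 - 12 = -12)
y(s) = -20 + s (y(s) = -8 + (-12 + s) = -20 + s)
u(T) = 7 + √(2 + T) (u(T) = 7 + √(T + 2) = 7 + √(2 + T))
(y(-10) + u(9))² = ((-20 - 10) + (7 + √(2 + 9)))² = (-30 + (7 + √11))² = (-23 + √11)²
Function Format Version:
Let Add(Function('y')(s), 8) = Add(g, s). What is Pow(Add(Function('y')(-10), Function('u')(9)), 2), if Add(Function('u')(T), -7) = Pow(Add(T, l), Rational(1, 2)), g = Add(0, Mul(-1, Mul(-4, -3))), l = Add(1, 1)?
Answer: Pow(Add(-23, Pow(11, Rational(1, 2))), 2) ≈ 387.44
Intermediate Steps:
l = 2
g = -12 (g = Add(0, Mul(-1, 12)) = Add(0, -12) = -12)
Function('y')(s) = Add(-20, s) (Function('y')(s) = Add(-8, Add(-12, s)) = Add(-20, s))
Function('u')(T) = Add(7, Pow(Add(2, T), Rational(1, 2))) (Function('u')(T) = Add(7, Pow(Add(T, 2), Rational(1, 2))) = Add(7, Pow(Add(2, T), Rational(1, 2))))
Pow(Add(Function('y')(-10), Function('u')(9)), 2) = Pow(Add(Add(-20, -10), Add(7, Pow(Add(2, 9), Rational(1, 2)))), 2) = Pow(Add(-30, Add(7, Pow(11, Rational(1, 2)))), 2) = Pow(Add(-23, Pow(11, Rational(1, 2))), 2)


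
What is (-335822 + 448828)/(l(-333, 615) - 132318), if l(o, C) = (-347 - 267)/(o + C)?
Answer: -15933846/18657145 ≈ -0.85403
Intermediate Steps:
l(o, C) = -614/(C + o)
(-335822 + 448828)/(l(-333, 615) - 132318) = (-335822 + 448828)/(-614/(615 - 333) - 132318) = 113006/(-614/282 - 132318) = 113006/(-614*1/282 - 132318) = 113006/(-307/141 - 132318) = 113006/(-18657145/141) = 113006*(-141/18657145) = -15933846/18657145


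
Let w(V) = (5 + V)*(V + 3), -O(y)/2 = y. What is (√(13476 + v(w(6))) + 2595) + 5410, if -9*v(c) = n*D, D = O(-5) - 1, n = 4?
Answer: 8005 + 4*√842 ≈ 8121.1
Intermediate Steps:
O(y) = -2*y
D = 9 (D = -2*(-5) - 1 = 10 - 1 = 9)
w(V) = (3 + V)*(5 + V) (w(V) = (5 + V)*(3 + V) = (3 + V)*(5 + V))
v(c) = -4 (v(c) = -4*9/9 = -⅑*36 = -4)
(√(13476 + v(w(6))) + 2595) + 5410 = (√(13476 - 4) + 2595) + 5410 = (√13472 + 2595) + 5410 = (4*√842 + 2595) + 5410 = (2595 + 4*√842) + 5410 = 8005 + 4*√842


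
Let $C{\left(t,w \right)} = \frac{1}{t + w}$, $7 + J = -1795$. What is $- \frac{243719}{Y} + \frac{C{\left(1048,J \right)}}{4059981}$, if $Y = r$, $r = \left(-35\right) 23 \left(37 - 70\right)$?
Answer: $- \frac{35527564765151}{3872450477610} \approx -9.1744$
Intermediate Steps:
$J = -1802$ ($J = -7 - 1795 = -1802$)
$r = 26565$ ($r = - 805 \left(37 - 70\right) = \left(-805\right) \left(-33\right) = 26565$)
$Y = 26565$
$- \frac{243719}{Y} + \frac{C{\left(1048,J \right)}}{4059981} = - \frac{243719}{26565} + \frac{1}{\left(1048 - 1802\right) 4059981} = \left(-243719\right) \frac{1}{26565} + \frac{1}{-754} \cdot \frac{1}{4059981} = - \frac{34817}{3795} - \frac{1}{3061225674} = - \frac{35527564765151}{3872450477610}$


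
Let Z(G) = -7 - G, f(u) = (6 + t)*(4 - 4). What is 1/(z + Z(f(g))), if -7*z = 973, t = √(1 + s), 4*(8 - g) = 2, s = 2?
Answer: -1/146 ≈ -0.0068493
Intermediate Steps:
g = 15/2 (g = 8 - ¼*2 = 8 - ½ = 15/2 ≈ 7.5000)
t = √3 (t = √(1 + 2) = √3 ≈ 1.7320)
f(u) = 0 (f(u) = (6 + √3)*(4 - 4) = (6 + √3)*0 = 0)
z = -139 (z = -⅐*973 = -139)
1/(z + Z(f(g))) = 1/(-139 + (-7 - 1*0)) = 1/(-139 + (-7 + 0)) = 1/(-139 - 7) = 1/(-146) = -1/146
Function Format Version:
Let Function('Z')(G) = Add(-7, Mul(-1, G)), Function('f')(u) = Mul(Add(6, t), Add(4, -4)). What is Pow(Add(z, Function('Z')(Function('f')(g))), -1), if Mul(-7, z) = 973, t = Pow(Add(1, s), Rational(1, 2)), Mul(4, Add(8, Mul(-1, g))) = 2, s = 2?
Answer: Rational(-1, 146) ≈ -0.0068493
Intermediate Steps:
g = Rational(15, 2) (g = Add(8, Mul(Rational(-1, 4), 2)) = Add(8, Rational(-1, 2)) = Rational(15, 2) ≈ 7.5000)
t = Pow(3, Rational(1, 2)) (t = Pow(Add(1, 2), Rational(1, 2)) = Pow(3, Rational(1, 2)) ≈ 1.7320)
Function('f')(u) = 0 (Function('f')(u) = Mul(Add(6, Pow(3, Rational(1, 2))), Add(4, -4)) = Mul(Add(6, Pow(3, Rational(1, 2))), 0) = 0)
z = -139 (z = Mul(Rational(-1, 7), 973) = -139)
Pow(Add(z, Function('Z')(Function('f')(g))), -1) = Pow(Add(-139, Add(-7, Mul(-1, 0))), -1) = Pow(Add(-139, Add(-7, 0)), -1) = Pow(Add(-139, -7), -1) = Pow(-146, -1) = Rational(-1, 146)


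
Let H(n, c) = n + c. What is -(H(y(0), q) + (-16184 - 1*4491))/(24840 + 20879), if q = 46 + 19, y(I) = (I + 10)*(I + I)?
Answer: 20610/45719 ≈ 0.45080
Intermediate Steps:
y(I) = 2*I*(10 + I) (y(I) = (10 + I)*(2*I) = 2*I*(10 + I))
q = 65
H(n, c) = c + n
-(H(y(0), q) + (-16184 - 1*4491))/(24840 + 20879) = -((65 + 2*0*(10 + 0)) + (-16184 - 1*4491))/(24840 + 20879) = -((65 + 2*0*10) + (-16184 - 4491))/45719 = -((65 + 0) - 20675)/45719 = -(65 - 20675)/45719 = -(-20610)/45719 = -1*(-20610/45719) = 20610/45719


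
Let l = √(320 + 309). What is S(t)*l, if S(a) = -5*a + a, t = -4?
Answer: 16*√629 ≈ 401.28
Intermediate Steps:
S(a) = -4*a
l = √629 ≈ 25.080
S(t)*l = (-4*(-4))*√629 = 16*√629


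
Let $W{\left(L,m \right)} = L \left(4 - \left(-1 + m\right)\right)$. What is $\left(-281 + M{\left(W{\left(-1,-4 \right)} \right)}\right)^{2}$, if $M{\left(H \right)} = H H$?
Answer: $40000$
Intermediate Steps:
$W{\left(L,m \right)} = L \left(5 - m\right)$
$M{\left(H \right)} = H^{2}$
$\left(-281 + M{\left(W{\left(-1,-4 \right)} \right)}\right)^{2} = \left(-281 + \left(- (5 - -4)\right)^{2}\right)^{2} = \left(-281 + \left(- (5 + 4)\right)^{2}\right)^{2} = \left(-281 + \left(\left(-1\right) 9\right)^{2}\right)^{2} = \left(-281 + \left(-9\right)^{2}\right)^{2} = \left(-281 + 81\right)^{2} = \left(-200\right)^{2} = 40000$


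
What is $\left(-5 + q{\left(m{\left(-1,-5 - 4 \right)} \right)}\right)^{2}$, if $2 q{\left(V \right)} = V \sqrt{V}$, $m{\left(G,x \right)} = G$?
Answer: $\frac{\left(10 + i\right)^{2}}{4} \approx 24.75 + 5.0 i$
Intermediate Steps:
$q{\left(V \right)} = \frac{V^{\frac{3}{2}}}{2}$ ($q{\left(V \right)} = \frac{V \sqrt{V}}{2} = \frac{V^{\frac{3}{2}}}{2}$)
$\left(-5 + q{\left(m{\left(-1,-5 - 4 \right)} \right)}\right)^{2} = \left(-5 + \frac{\left(-1\right)^{\frac{3}{2}}}{2}\right)^{2} = \left(-5 + \frac{\left(-1\right) i}{2}\right)^{2} = \left(-5 - \frac{i}{2}\right)^{2}$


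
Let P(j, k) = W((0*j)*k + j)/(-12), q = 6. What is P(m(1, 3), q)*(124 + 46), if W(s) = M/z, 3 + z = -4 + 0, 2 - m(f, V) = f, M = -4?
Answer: -170/21 ≈ -8.0952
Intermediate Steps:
m(f, V) = 2 - f
z = -7 (z = -3 + (-4 + 0) = -3 - 4 = -7)
W(s) = 4/7 (W(s) = -4/(-7) = -4*(-⅐) = 4/7)
P(j, k) = -1/21 (P(j, k) = (4/7)/(-12) = (4/7)*(-1/12) = -1/21)
P(m(1, 3), q)*(124 + 46) = -(124 + 46)/21 = -1/21*170 = -170/21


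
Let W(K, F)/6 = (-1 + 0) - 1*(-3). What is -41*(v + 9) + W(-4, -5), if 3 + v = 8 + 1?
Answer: -603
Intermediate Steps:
W(K, F) = 12 (W(K, F) = 6*((-1 + 0) - 1*(-3)) = 6*(-1 + 3) = 6*2 = 12)
v = 6 (v = -3 + (8 + 1) = -3 + 9 = 6)
-41*(v + 9) + W(-4, -5) = -41*(6 + 9) + 12 = -41*15 + 12 = -615 + 12 = -603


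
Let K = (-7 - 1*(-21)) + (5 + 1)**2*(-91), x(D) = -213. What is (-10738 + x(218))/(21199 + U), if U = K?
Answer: -10951/17937 ≈ -0.61053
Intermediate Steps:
K = -3262 (K = (-7 + 21) + 6**2*(-91) = 14 + 36*(-91) = 14 - 3276 = -3262)
U = -3262
(-10738 + x(218))/(21199 + U) = (-10738 - 213)/(21199 - 3262) = -10951/17937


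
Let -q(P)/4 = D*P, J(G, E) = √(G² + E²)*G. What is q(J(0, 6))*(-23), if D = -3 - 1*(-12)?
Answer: 0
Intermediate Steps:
D = 9 (D = -3 + 12 = 9)
J(G, E) = G*√(E² + G²) (J(G, E) = √(E² + G²)*G = G*√(E² + G²))
q(P) = -36*P
q(J(0, 6))*(-23) = -0*√(6² + 0²)*(-23) = -0*√(36 + 0)*(-23) = -0*√36*(-23) = -0*6*(-23) = -36*0*(-23) = 0*(-23) = 0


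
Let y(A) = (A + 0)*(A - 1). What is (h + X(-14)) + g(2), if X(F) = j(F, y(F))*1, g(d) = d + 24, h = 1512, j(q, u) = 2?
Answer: 1540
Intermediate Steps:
y(A) = A*(-1 + A)
g(d) = 24 + d
X(F) = 2 (X(F) = 2*1 = 2)
(h + X(-14)) + g(2) = (1512 + 2) + (24 + 2) = 1514 + 26 = 1540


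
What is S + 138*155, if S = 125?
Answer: 21515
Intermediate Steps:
S + 138*155 = 125 + 138*155 = 125 + 21390 = 21515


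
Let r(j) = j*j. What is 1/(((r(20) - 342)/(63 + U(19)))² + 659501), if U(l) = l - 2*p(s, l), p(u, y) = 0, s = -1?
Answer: 1681/1108622022 ≈ 1.5163e-6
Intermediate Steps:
r(j) = j²
U(l) = l (U(l) = l - 2*0 = l + 0 = l)
1/(((r(20) - 342)/(63 + U(19)))² + 659501) = 1/(((20² - 342)/(63 + 19))² + 659501) = 1/(((400 - 342)/82)² + 659501) = 1/((58*(1/82))² + 659501) = 1/((29/41)² + 659501) = 1/(841/1681 + 659501) = 1/(1108622022/1681) = 1681/1108622022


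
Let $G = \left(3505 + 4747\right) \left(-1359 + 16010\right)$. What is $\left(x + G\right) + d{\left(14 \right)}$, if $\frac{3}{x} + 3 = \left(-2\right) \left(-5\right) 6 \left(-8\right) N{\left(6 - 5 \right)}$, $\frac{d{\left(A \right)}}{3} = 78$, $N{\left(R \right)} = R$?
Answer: $\frac{19464946045}{161} \approx 1.209 \cdot 10^{8}$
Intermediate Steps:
$d{\left(A \right)} = 234$ ($d{\left(A \right)} = 3 \cdot 78 = 234$)
$x = - \frac{1}{161}$ ($x = \frac{3}{-3 + \left(-2\right) \left(-5\right) 6 \left(-8\right) \left(6 - 5\right)} = \frac{3}{-3 + 10 \cdot 6 \left(-8\right) 1} = \frac{3}{-3 + 60 \left(-8\right) 1} = \frac{3}{-3 - 480} = \frac{3}{-483} = 3 \left(- \frac{1}{483}\right) = - \frac{1}{161} \approx -0.0062112$)
$G = 120900052$ ($G = 8252 \cdot 14651 = 120900052$)
$\left(x + G\right) + d{\left(14 \right)} = \left(- \frac{1}{161} + 120900052\right) + 234 = \frac{19464908371}{161} + 234 = \frac{19464946045}{161}$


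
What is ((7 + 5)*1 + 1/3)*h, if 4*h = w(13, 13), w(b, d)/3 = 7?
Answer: 259/4 ≈ 64.750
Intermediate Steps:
w(b, d) = 21 (w(b, d) = 3*7 = 21)
h = 21/4 (h = (1/4)*21 = 21/4 ≈ 5.2500)
((7 + 5)*1 + 1/3)*h = ((7 + 5)*1 + 1/3)*(21/4) = (12*1 + 1/3)*(21/4) = (12 + 1/3)*(21/4) = (37/3)*(21/4) = 259/4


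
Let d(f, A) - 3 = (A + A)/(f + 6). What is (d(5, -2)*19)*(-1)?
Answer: -551/11 ≈ -50.091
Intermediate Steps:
d(f, A) = 3 + 2*A/(6 + f) (d(f, A) = 3 + (A + A)/(f + 6) = 3 + (2*A)/(6 + f) = 3 + 2*A/(6 + f))
(d(5, -2)*19)*(-1) = (((18 + 2*(-2) + 3*5)/(6 + 5))*19)*(-1) = (((18 - 4 + 15)/11)*19)*(-1) = (((1/11)*29)*19)*(-1) = ((29/11)*19)*(-1) = (551/11)*(-1) = -551/11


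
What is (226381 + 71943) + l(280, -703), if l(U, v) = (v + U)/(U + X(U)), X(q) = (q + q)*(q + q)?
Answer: 93637936697/313880 ≈ 2.9832e+5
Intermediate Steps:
X(q) = 4*q² (X(q) = (2*q)*(2*q) = 4*q²)
l(U, v) = (U + v)/(U + 4*U²) (l(U, v) = (v + U)/(U + 4*U²) = (U + v)/(U + 4*U²))
(226381 + 71943) + l(280, -703) = (226381 + 71943) + (280 - 703)/(280*(1 + 4*280)) = 298324 + (1/280)*(-423)/(1 + 1120) = 298324 + (1/280)*(-423)/1121 = 298324 + (1/280)*(1/1121)*(-423) = 298324 - 423/313880 = 93637936697/313880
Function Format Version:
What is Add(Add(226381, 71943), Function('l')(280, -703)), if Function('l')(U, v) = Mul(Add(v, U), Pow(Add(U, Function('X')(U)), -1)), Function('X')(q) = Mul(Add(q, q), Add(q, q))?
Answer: Rational(93637936697, 313880) ≈ 2.9832e+5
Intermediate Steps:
Function('X')(q) = Mul(4, Pow(q, 2)) (Function('X')(q) = Mul(Mul(2, q), Mul(2, q)) = Mul(4, Pow(q, 2)))
Function('l')(U, v) = Mul(Pow(Add(U, Mul(4, Pow(U, 2))), -1), Add(U, v)) (Function('l')(U, v) = Mul(Add(v, U), Pow(Add(U, Mul(4, Pow(U, 2))), -1)) = Mul(Add(U, v), Pow(Add(U, Mul(4, Pow(U, 2))), -1)) = Mul(Pow(Add(U, Mul(4, Pow(U, 2))), -1), Add(U, v)))
Add(Add(226381, 71943), Function('l')(280, -703)) = Add(Add(226381, 71943), Mul(Pow(280, -1), Pow(Add(1, Mul(4, 280)), -1), Add(280, -703))) = Add(298324, Mul(Rational(1, 280), Pow(Add(1, 1120), -1), -423)) = Add(298324, Mul(Rational(1, 280), Pow(1121, -1), -423)) = Add(298324, Mul(Rational(1, 280), Rational(1, 1121), -423)) = Add(298324, Rational(-423, 313880)) = Rational(93637936697, 313880)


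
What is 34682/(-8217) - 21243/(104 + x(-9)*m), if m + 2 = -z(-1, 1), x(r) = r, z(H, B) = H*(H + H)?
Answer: -179409211/1150380 ≈ -155.96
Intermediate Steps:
z(H, B) = 2*H² (z(H, B) = H*(2*H) = 2*H²)
m = -4 (m = -2 - 2*(-1)² = -2 - 2 = -4)
34682/(-8217) - 21243/(104 + x(-9)*m) = 34682/(-8217) - 21243/(104 - 9*(-4)) = 34682*(-1/8217) - 21243/(104 + 36) = -34682/8217 - 21243/140 = -179409211/1150380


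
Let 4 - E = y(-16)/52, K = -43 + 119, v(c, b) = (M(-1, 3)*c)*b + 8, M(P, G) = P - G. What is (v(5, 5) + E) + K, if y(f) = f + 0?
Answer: -152/13 ≈ -11.692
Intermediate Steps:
y(f) = f
v(c, b) = 8 - 4*b*c (v(c, b) = ((-1 - 1*3)*c)*b + 8 = ((-1 - 3)*c)*b + 8 = (-4*c)*b + 8 = -4*b*c + 8 = 8 - 4*b*c)
K = 76
E = 56/13 (E = 4 - (-16)/52 = 4 - 1*(-4/13) = 4 + 4/13 = 56/13 ≈ 4.3077)
(v(5, 5) + E) + K = ((8 - 4*5*5) + 56/13) + 76 = ((8 - 100) + 56/13) + 76 = (-92 + 56/13) + 76 = -1140/13 + 76 = -152/13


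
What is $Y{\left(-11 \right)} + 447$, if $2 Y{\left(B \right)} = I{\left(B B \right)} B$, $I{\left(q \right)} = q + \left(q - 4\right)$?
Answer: $-862$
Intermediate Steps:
$I{\left(q \right)} = -4 + 2 q$ ($I{\left(q \right)} = q + \left(-4 + q\right) = -4 + 2 q$)
$Y{\left(B \right)} = \frac{B \left(-4 + 2 B^{2}\right)}{2}$ ($Y{\left(B \right)} = \frac{\left(-4 + 2 B B\right) B}{2} = \frac{\left(-4 + 2 B^{2}\right) B}{2} = \frac{B \left(-4 + 2 B^{2}\right)}{2}$)
$Y{\left(-11 \right)} + 447 = - 11 \left(-2 + \left(-11\right)^{2}\right) + 447 = - 11 \left(-2 + 121\right) + 447 = \left(-11\right) 119 + 447 = -1309 + 447 = -862$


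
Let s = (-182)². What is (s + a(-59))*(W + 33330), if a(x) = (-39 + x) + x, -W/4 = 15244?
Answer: -911405682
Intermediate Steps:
W = -60976 (W = -4*15244 = -60976)
a(x) = -39 + 2*x
s = 33124
(s + a(-59))*(W + 33330) = (33124 + (-39 + 2*(-59)))*(-60976 + 33330) = (33124 + (-39 - 118))*(-27646) = (33124 - 157)*(-27646) = 32967*(-27646) = -911405682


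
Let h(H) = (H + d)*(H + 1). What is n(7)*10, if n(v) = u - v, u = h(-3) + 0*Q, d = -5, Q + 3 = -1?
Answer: 90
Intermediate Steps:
Q = -4 (Q = -3 - 1 = -4)
h(H) = (1 + H)*(-5 + H) (h(H) = (H - 5)*(H + 1) = (-5 + H)*(1 + H) = (1 + H)*(-5 + H))
u = 16 (u = (-5 + (-3)² - 4*(-3)) + 0*(-4) = (-5 + 9 + 12) + 0 = 16 + 0 = 16)
n(v) = 16 - v
n(7)*10 = (16 - 1*7)*10 = (16 - 7)*10 = 9*10 = 90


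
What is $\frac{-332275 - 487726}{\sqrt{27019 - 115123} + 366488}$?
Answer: $- \frac{37565065811}{16789192781} + \frac{820001 i \sqrt{22026}}{67156771124} \approx -2.2375 + 0.0018121 i$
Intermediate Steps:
$\frac{-332275 - 487726}{\sqrt{27019 - 115123} + 366488} = - \frac{820001}{\sqrt{-88104} + 366488} = - \frac{820001}{2 i \sqrt{22026} + 366488} = - \frac{820001}{366488 + 2 i \sqrt{22026}}$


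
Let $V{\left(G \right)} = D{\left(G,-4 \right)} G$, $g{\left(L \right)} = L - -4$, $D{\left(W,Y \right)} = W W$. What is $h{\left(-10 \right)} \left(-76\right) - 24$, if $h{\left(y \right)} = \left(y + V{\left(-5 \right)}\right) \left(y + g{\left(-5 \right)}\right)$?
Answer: $-112884$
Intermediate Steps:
$D{\left(W,Y \right)} = W^{2}$
$g{\left(L \right)} = 4 + L$ ($g{\left(L \right)} = L + 4 = 4 + L$)
$V{\left(G \right)} = G^{3}$ ($V{\left(G \right)} = G^{2} G = G^{3}$)
$h{\left(y \right)} = \left(-1 + y\right) \left(-125 + y\right)$ ($h{\left(y \right)} = \left(y + \left(-5\right)^{3}\right) \left(y + \left(4 - 5\right)\right) = \left(y - 125\right) \left(y - 1\right) = \left(-125 + y\right) \left(-1 + y\right) = \left(-1 + y\right) \left(-125 + y\right)$)
$h{\left(-10 \right)} \left(-76\right) - 24 = \left(125 + \left(-10\right)^{2} - -1260\right) \left(-76\right) - 24 = \left(125 + 100 + 1260\right) \left(-76\right) - 24 = 1485 \left(-76\right) - 24 = -112860 - 24 = -112884$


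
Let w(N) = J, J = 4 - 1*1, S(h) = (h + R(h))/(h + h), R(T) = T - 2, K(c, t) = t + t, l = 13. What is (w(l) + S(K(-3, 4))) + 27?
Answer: 247/8 ≈ 30.875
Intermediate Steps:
K(c, t) = 2*t
R(T) = -2 + T
S(h) = (-2 + 2*h)/(2*h) (S(h) = (h + (-2 + h))/(h + h) = (-2 + 2*h)/((2*h)) = (-2 + 2*h)*(1/(2*h)) = (-2 + 2*h)/(2*h))
J = 3 (J = 4 - 1 = 3)
w(N) = 3
(w(l) + S(K(-3, 4))) + 27 = (3 + (-1 + 2*4)/((2*4))) + 27 = (3 + (-1 + 8)/8) + 27 = (3 + (1/8)*7) + 27 = (3 + 7/8) + 27 = 31/8 + 27 = 247/8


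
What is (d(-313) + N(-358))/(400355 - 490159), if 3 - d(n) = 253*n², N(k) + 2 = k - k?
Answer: 6196539/22451 ≈ 276.00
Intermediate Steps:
N(k) = -2 (N(k) = -2 + (k - k) = -2 + 0 = -2)
d(n) = 3 - 253*n²
(d(-313) + N(-358))/(400355 - 490159) = ((3 - 253*(-313)²) - 2)/(400355 - 490159) = ((3 - 253*97969) - 2)/(-89804) = ((3 - 24786157) - 2)*(-1/89804) = (-24786154 - 2)*(-1/89804) = -24786156*(-1/89804) = 6196539/22451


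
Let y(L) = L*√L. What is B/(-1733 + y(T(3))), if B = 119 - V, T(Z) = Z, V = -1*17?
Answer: -117844/1501631 - 204*√3/1501631 ≈ -0.078713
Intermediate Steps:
V = -17
y(L) = L^(3/2)
B = 136 (B = 119 - 1*(-17) = 119 + 17 = 136)
B/(-1733 + y(T(3))) = 136/(-1733 + 3^(3/2)) = 136/(-1733 + 3*√3)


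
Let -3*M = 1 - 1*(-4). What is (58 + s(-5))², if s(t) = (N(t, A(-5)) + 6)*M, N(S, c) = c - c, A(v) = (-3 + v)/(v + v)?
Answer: 2304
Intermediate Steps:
A(v) = (-3 + v)/(2*v) (A(v) = (-3 + v)/((2*v)) = (-3 + v)*(1/(2*v)) = (-3 + v)/(2*v))
N(S, c) = 0
M = -5/3 (M = -(1 - 1*(-4))/3 = -(1 + 4)/3 = -⅓*5 = -5/3 ≈ -1.6667)
s(t) = -10 (s(t) = (0 + 6)*(-5/3) = 6*(-5/3) = -10)
(58 + s(-5))² = (58 - 10)² = 48² = 2304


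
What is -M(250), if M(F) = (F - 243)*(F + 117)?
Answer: -2569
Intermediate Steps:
M(F) = (-243 + F)*(117 + F)
-M(250) = -(-28431 + 250**2 - 126*250) = -(-28431 + 62500 - 31500) = -1*2569 = -2569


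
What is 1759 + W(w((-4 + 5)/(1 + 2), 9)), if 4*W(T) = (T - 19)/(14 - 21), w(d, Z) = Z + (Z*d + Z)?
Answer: 24625/14 ≈ 1758.9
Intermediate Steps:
w(d, Z) = 2*Z + Z*d (w(d, Z) = Z + (Z + Z*d) = 2*Z + Z*d)
W(T) = 19/28 - T/28 (W(T) = ((T - 19)/(14 - 21))/4 = ((-19 + T)/(-7))/4 = ((-19 + T)*(-⅐))/4 = (19/7 - T/7)/4 = 19/28 - T/28)
1759 + W(w((-4 + 5)/(1 + 2), 9)) = 1759 + (19/28 - 9*(2 + (-4 + 5)/(1 + 2))/28) = 1759 + (19/28 - 9*(2 + 1/3)/28) = 1759 + (19/28 - 9*(2 + 1*(⅓))/28) = 1759 + (19/28 - 9*(2 + ⅓)/28) = 1759 + (19/28 - 9*7/(28*3)) = 1759 + (19/28 - 1/28*21) = 1759 + (19/28 - ¾) = 1759 - 1/14 = 24625/14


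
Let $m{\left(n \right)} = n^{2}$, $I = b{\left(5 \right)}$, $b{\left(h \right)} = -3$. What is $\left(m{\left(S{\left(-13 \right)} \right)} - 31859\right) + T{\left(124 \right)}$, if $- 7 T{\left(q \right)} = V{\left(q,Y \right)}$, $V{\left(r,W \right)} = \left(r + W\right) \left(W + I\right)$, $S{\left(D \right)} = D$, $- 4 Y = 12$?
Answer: $- \frac{221104}{7} \approx -31586.0$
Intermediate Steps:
$Y = -3$ ($Y = \left(- \frac{1}{4}\right) 12 = -3$)
$I = -3$
$V{\left(r,W \right)} = \left(-3 + W\right) \left(W + r\right)$ ($V{\left(r,W \right)} = \left(r + W\right) \left(W - 3\right) = \left(W + r\right) \left(-3 + W\right) = \left(-3 + W\right) \left(W + r\right)$)
$T{\left(q \right)} = - \frac{18}{7} + \frac{6 q}{7}$ ($T{\left(q \right)} = - \frac{\left(-3\right)^{2} - -9 - 3 q - 3 q}{7} = - \frac{9 + 9 - 3 q - 3 q}{7} = - \frac{18 - 6 q}{7} = - \frac{18}{7} + \frac{6 q}{7}$)
$\left(m{\left(S{\left(-13 \right)} \right)} - 31859\right) + T{\left(124 \right)} = \left(\left(-13\right)^{2} - 31859\right) + \left(- \frac{18}{7} + \frac{6}{7} \cdot 124\right) = \left(169 - 31859\right) + \left(- \frac{18}{7} + \frac{744}{7}\right) = -31690 + \frac{726}{7} = - \frac{221104}{7}$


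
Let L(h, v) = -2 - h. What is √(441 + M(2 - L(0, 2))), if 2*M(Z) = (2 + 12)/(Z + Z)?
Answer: √7070/4 ≈ 21.021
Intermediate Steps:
M(Z) = 7/(2*Z) (M(Z) = ((2 + 12)/(Z + Z))/2 = (14/((2*Z)))/2 = (14*(1/(2*Z)))/2 = (7/Z)/2 = 7/(2*Z))
√(441 + M(2 - L(0, 2))) = √(441 + 7/(2*(2 - (-2 - 1*0)))) = √(441 + 7/(2*(2 - (-2 + 0)))) = √(441 + 7/(2*(2 - 1*(-2)))) = √(441 + 7/(2*(2 + 2))) = √(441 + (7/2)/4) = √(441 + (7/2)*(¼)) = √(441 + 7/8) = √(3535/8) = √7070/4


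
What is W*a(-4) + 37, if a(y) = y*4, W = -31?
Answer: 533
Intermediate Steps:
a(y) = 4*y
W*a(-4) + 37 = -124*(-4) + 37 = -31*(-16) + 37 = 496 + 37 = 533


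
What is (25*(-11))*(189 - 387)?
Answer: 54450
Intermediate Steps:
(25*(-11))*(189 - 387) = -275*(-198) = 54450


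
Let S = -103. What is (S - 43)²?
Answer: 21316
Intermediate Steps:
(S - 43)² = (-103 - 43)² = (-146)² = 21316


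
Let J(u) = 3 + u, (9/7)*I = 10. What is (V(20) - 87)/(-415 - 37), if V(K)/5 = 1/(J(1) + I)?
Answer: 9177/47912 ≈ 0.19154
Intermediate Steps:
I = 70/9 (I = (7/9)*10 = 70/9 ≈ 7.7778)
V(K) = 45/106 (V(K) = 5/((3 + 1) + 70/9) = 5/(4 + 70/9) = 5/(106/9) = 5*(9/106) = 45/106)
(V(20) - 87)/(-415 - 37) = (45/106 - 87)/(-415 - 37) = -9177/106/(-452) = -9177/106*(-1/452) = 9177/47912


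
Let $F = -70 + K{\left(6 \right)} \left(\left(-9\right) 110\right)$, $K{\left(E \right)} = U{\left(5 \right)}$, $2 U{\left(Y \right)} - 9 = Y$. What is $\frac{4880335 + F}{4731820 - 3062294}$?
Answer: $\frac{4873335}{1669526} \approx 2.919$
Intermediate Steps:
$U{\left(Y \right)} = \frac{9}{2} + \frac{Y}{2}$
$K{\left(E \right)} = 7$ ($K{\left(E \right)} = \frac{9}{2} + \frac{1}{2} \cdot 5 = \frac{9}{2} + \frac{5}{2} = 7$)
$F = -7000$ ($F = -70 + 7 \left(\left(-9\right) 110\right) = -70 + 7 \left(-990\right) = -70 - 6930 = -7000$)
$\frac{4880335 + F}{4731820 - 3062294} = \frac{4880335 - 7000}{4731820 - 3062294} = \frac{4873335}{1669526}$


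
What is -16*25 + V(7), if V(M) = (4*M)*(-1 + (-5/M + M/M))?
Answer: -420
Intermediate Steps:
V(M) = -20 (V(M) = (4*M)*(-1 + (-5/M + 1)) = (4*M)*(-1 + (1 - 5/M)) = (4*M)*(-5/M) = -20)
-16*25 + V(7) = -16*25 - 20 = -400 - 20 = -420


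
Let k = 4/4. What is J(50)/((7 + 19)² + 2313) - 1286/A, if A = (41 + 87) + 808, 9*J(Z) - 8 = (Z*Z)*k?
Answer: -1791511/1398852 ≈ -1.2807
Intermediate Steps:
k = 1 (k = 4*(¼) = 1)
J(Z) = 8/9 + Z²/9 (J(Z) = 8/9 + ((Z*Z)*1)/9 = 8/9 + (Z²*1)/9 = 8/9 + Z²/9)
A = 936 (A = 128 + 808 = 936)
J(50)/((7 + 19)² + 2313) - 1286/A = (8/9 + (⅑)*50²)/((7 + 19)² + 2313) - 1286/936 = (8/9 + (⅑)*2500)/(26² + 2313) - 1286*1/936 = (8/9 + 2500/9)/(676 + 2313) - 643/468 = (836/3)/2989 - 643/468 = (836/3)*(1/2989) - 643/468 = 836/8967 - 643/468 = -1791511/1398852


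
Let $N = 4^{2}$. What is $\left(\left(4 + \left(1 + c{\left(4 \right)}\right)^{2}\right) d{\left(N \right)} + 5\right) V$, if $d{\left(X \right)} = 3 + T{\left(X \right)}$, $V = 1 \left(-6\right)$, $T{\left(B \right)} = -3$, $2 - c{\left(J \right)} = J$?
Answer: $-30$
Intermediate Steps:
$c{\left(J \right)} = 2 - J$
$N = 16$
$V = -6$
$d{\left(X \right)} = 0$ ($d{\left(X \right)} = 3 - 3 = 0$)
$\left(\left(4 + \left(1 + c{\left(4 \right)}\right)^{2}\right) d{\left(N \right)} + 5\right) V = \left(\left(4 + \left(1 + \left(2 - 4\right)\right)^{2}\right) 0 + 5\right) \left(-6\right) = \left(\left(4 + \left(1 - 2\right)^{2}\right) 0 + 5\right) \left(-6\right) = \left(\left(4 + \left(-1\right)^{2}\right) 0 + 5\right) \left(-6\right) = \left(\left(4 + 1\right) 0 + 5\right) \left(-6\right) = \left(5 \cdot 0 + 5\right) \left(-6\right) = \left(0 + 5\right) \left(-6\right) = 5 \left(-6\right) = -30$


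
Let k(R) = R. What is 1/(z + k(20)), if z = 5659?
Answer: 1/5679 ≈ 0.00017609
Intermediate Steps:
1/(z + k(20)) = 1/(5659 + 20) = 1/5679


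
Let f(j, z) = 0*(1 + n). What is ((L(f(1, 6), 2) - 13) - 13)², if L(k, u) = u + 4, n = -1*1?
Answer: 400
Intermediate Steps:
n = -1
f(j, z) = 0 (f(j, z) = 0*(1 - 1) = 0*0 = 0)
L(k, u) = 4 + u
((L(f(1, 6), 2) - 13) - 13)² = (((4 + 2) - 13) - 13)² = ((6 - 13) - 13)² = (-7 - 13)² = (-20)² = 400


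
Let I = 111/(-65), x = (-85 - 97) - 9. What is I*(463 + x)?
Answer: -30192/65 ≈ -464.49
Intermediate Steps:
x = -191 (x = -182 - 9 = -191)
I = -111/65 (I = 111*(-1/65) = -111/65 ≈ -1.7077)
I*(463 + x) = -111*(463 - 191)/65 = -111/65*272 = -30192/65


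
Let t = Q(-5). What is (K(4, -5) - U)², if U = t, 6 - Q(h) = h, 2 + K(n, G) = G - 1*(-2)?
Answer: 256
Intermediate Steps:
K(n, G) = G (K(n, G) = -2 + (G - 1*(-2)) = -2 + (G + 2) = -2 + (2 + G) = G)
Q(h) = 6 - h
t = 11 (t = 6 - 1*(-5) = 6 + 5 = 11)
U = 11
(K(4, -5) - U)² = (-5 - 1*11)² = (-5 - 11)² = (-16)² = 256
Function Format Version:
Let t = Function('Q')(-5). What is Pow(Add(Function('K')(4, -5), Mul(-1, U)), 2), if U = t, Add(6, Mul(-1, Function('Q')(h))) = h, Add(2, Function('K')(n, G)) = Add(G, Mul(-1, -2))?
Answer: 256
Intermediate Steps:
Function('K')(n, G) = G (Function('K')(n, G) = Add(-2, Add(G, Mul(-1, -2))) = Add(-2, Add(G, 2)) = Add(-2, Add(2, G)) = G)
Function('Q')(h) = Add(6, Mul(-1, h))
t = 11 (t = Add(6, Mul(-1, -5)) = Add(6, 5) = 11)
U = 11
Pow(Add(Function('K')(4, -5), Mul(-1, U)), 2) = Pow(Add(-5, Mul(-1, 11)), 2) = Pow(Add(-5, -11), 2) = Pow(-16, 2) = 256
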